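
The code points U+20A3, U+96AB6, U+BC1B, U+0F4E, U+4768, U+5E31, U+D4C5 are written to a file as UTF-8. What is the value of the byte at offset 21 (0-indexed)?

0x85

U+20A3 → 3-byte form E2 82 A3 at offsets 0–2.
U+96AB6 → 4-byte form F2 96 AA B6 at offsets 3–6.
U+BC1B → 3-byte form EB B0 9B at offsets 7–9.
U+0F4E → 3-byte form E0 BD 8E at offsets 10–12.
U+4768 → 3-byte form E4 9D A8 at offsets 13–15.
U+5E31 → 3-byte form E5 B8 B1 at offsets 16–18.
U+D4C5 → 3-byte form ED 93 85 at offsets 19–21.
Offset 21 falls in char 7's range; it's byte 3 of ED 93 85 = 0x85.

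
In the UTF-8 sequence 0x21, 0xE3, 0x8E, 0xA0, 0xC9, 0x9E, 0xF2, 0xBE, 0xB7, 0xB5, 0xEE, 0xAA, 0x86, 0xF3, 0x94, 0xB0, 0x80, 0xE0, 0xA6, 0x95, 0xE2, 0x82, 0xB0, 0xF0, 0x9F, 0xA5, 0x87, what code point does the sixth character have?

U+D4C00

Offset 0: leading byte 0x21 = 00100001 → 1-byte char #1 = 21.
Offset 1: leading byte 0xE3 = 11100011 → 3-byte char #2 = E3 8E A0.
Offset 4: leading byte 0xC9 = 11001001 → 2-byte char #3 = C9 9E.
Offset 6: leading byte 0xF2 = 11110010 → 4-byte char #4 = F2 BE B7 B5.
Offset 10: leading byte 0xEE = 11101110 → 3-byte char #5 = EE AA 86.
Offset 13: leading byte 0xF3 = 11110011 → 4-byte char #6 = F3 94 B0 80.
Leading byte 0xF3 = 11110011 matches 11110xxx → 4-byte sequence.
Byte 1: 0xF3 = 11110011, payload 011 (3 bits).
Byte 2: 0x94 = 10010100 (10xxxxxx ✓), payload 010100.
Byte 3: 0xB0 = 10110000 (10xxxxxx ✓), payload 110000.
Byte 4: 0x80 = 10000000 (10xxxxxx ✓), payload 000000.
Concatenate: 011010100110000000000 = 0xD4C00 (21 bits → U+D4C00).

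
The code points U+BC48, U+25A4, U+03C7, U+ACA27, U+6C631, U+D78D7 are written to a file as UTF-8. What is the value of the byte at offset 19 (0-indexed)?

0x97

U+BC48 → 3-byte form EB B1 88 at offsets 0–2.
U+25A4 → 3-byte form E2 96 A4 at offsets 3–5.
U+03C7 → 2-byte form CF 87 at offsets 6–7.
U+ACA27 → 4-byte form F2 AC A8 A7 at offsets 8–11.
U+6C631 → 4-byte form F1 AC 98 B1 at offsets 12–15.
U+D78D7 → 4-byte form F3 97 A3 97 at offsets 16–19.
Offset 19 falls in char 6's range; it's byte 4 of F3 97 A3 97 = 0x97.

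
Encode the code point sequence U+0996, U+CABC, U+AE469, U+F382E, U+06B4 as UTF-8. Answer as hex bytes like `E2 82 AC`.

E0 A6 96 EC AA BC F2 AE 91 A9 F3 B3 A0 AE DA B4

U+0996: 3-byte form → E0 A6 96.
U+CABC: 3-byte form → EC AA BC.
U+AE469: 4-byte form → F2 AE 91 A9.
U+F382E: 4-byte form → F3 B3 A0 AE.
U+06B4: 2-byte form → DA B4.
Concatenated (16 bytes): E0 A6 96 EC AA BC F2 AE 91 A9 F3 B3 A0 AE DA B4.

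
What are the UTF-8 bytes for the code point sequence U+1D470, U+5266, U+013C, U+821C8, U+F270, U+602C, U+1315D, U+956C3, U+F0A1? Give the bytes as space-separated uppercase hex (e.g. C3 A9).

F0 9D 91 B0 E5 89 A6 C4 BC F2 82 87 88 EF 89 B0 E6 80 AC F0 93 85 9D F2 95 9B 83 EF 82 A1

U+1D470: 4-byte form → F0 9D 91 B0.
U+5266: 3-byte form → E5 89 A6.
U+013C: 2-byte form → C4 BC.
U+821C8: 4-byte form → F2 82 87 88.
U+F270: 3-byte form → EF 89 B0.
U+602C: 3-byte form → E6 80 AC.
U+1315D: 4-byte form → F0 93 85 9D.
U+956C3: 4-byte form → F2 95 9B 83.
U+F0A1: 3-byte form → EF 82 A1.
Concatenated (30 bytes): F0 9D 91 B0 E5 89 A6 C4 BC F2 82 87 88 EF 89 B0 E6 80 AC F0 93 85 9D F2 95 9B 83 EF 82 A1.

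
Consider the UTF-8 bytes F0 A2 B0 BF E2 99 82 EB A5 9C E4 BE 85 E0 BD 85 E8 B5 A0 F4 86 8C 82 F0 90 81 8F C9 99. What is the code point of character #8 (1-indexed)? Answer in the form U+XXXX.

U+1004F

Offset 0: leading byte 0xF0 = 11110000 → 4-byte char #1 = F0 A2 B0 BF.
Offset 4: leading byte 0xE2 = 11100010 → 3-byte char #2 = E2 99 82.
Offset 7: leading byte 0xEB = 11101011 → 3-byte char #3 = EB A5 9C.
Offset 10: leading byte 0xE4 = 11100100 → 3-byte char #4 = E4 BE 85.
Offset 13: leading byte 0xE0 = 11100000 → 3-byte char #5 = E0 BD 85.
Offset 16: leading byte 0xE8 = 11101000 → 3-byte char #6 = E8 B5 A0.
Offset 19: leading byte 0xF4 = 11110100 → 4-byte char #7 = F4 86 8C 82.
Offset 23: leading byte 0xF0 = 11110000 → 4-byte char #8 = F0 90 81 8F.
Leading byte 0xF0 = 11110000 matches 11110xxx → 4-byte sequence.
Byte 1: 0xF0 = 11110000, payload 000 (3 bits).
Byte 2: 0x90 = 10010000 (10xxxxxx ✓), payload 010000.
Byte 3: 0x81 = 10000001 (10xxxxxx ✓), payload 000001.
Byte 4: 0x8F = 10001111 (10xxxxxx ✓), payload 001111.
Concatenate: 000010000000001001111 = 0x1004F (21 bits → U+1004F).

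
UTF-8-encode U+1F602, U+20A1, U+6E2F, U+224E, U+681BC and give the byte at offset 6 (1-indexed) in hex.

0x82

1-indexed offset 6 is 0-indexed offset 5.
U+1F602 → 4-byte form F0 9F 98 82 at offsets 0–3.
U+20A1 → 3-byte form E2 82 A1 at offsets 4–6.
Offset 5 falls in char 2's range; it's byte 2 of E2 82 A1 = 0x82.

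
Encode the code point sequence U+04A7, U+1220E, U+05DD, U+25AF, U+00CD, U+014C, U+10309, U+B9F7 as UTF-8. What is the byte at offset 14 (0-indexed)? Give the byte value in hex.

U+04A7 → 2-byte form D2 A7 at offsets 0–1.
U+1220E → 4-byte form F0 92 88 8E at offsets 2–5.
U+05DD → 2-byte form D7 9D at offsets 6–7.
U+25AF → 3-byte form E2 96 AF at offsets 8–10.
U+00CD → 2-byte form C3 8D at offsets 11–12.
U+014C → 2-byte form C5 8C at offsets 13–14.
Offset 14 falls in char 6's range; it's byte 2 of C5 8C = 0x8C.

0x8C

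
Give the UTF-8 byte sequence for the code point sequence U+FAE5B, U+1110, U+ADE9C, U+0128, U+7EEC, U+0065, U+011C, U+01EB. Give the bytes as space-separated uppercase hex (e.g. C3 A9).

U+FAE5B: 4-byte form → F3 BA B9 9B.
U+1110: 3-byte form → E1 84 90.
U+ADE9C: 4-byte form → F2 AD BA 9C.
U+0128: 2-byte form → C4 A8.
U+7EEC: 3-byte form → E7 BB AC.
U+0065: 1-byte form → 65.
U+011C: 2-byte form → C4 9C.
U+01EB: 2-byte form → C7 AB.
Concatenated (21 bytes): F3 BA B9 9B E1 84 90 F2 AD BA 9C C4 A8 E7 BB AC 65 C4 9C C7 AB.

F3 BA B9 9B E1 84 90 F2 AD BA 9C C4 A8 E7 BB AC 65 C4 9C C7 AB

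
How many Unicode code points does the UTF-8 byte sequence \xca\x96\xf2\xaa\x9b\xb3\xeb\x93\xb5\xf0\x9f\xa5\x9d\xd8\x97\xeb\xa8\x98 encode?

6

Byte at offset 0: 0xCA = 11001010 → 2-byte char (#1). Advance 2.
Byte at offset 2: 0xF2 = 11110010 → 4-byte char (#2). Advance 4.
Byte at offset 6: 0xEB = 11101011 → 3-byte char (#3). Advance 3.
Byte at offset 9: 0xF0 = 11110000 → 4-byte char (#4). Advance 4.
Byte at offset 13: 0xD8 = 11011000 → 2-byte char (#5). Advance 2.
Byte at offset 15: 0xEB = 11101011 → 3-byte char (#6). Advance 3.
Reached end at offset 18 after 6 code points.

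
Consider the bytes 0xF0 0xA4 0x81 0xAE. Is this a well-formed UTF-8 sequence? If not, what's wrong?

valid

Leading byte 0xF0 = 11110000 → 4-byte form.
Continuation bytes 0xA4=10100100, 0x81=10000001, 0xAE=10101110 all match 10xxxxxx.
Decoded value 0x2406E is ≥ 0x10000 (shortest form) and not a surrogate.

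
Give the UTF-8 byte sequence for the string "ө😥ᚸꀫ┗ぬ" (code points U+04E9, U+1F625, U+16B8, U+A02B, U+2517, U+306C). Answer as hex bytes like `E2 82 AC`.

U+04E9: 2-byte form → D3 A9.
U+1F625: 4-byte form → F0 9F 98 A5.
U+16B8: 3-byte form → E1 9A B8.
U+A02B: 3-byte form → EA 80 AB.
U+2517: 3-byte form → E2 94 97.
U+306C: 3-byte form → E3 81 AC.
Concatenated (18 bytes): D3 A9 F0 9F 98 A5 E1 9A B8 EA 80 AB E2 94 97 E3 81 AC.

D3 A9 F0 9F 98 A5 E1 9A B8 EA 80 AB E2 94 97 E3 81 AC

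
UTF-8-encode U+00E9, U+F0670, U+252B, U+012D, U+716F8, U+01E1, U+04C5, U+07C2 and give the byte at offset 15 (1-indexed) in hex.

0xB8

1-indexed offset 15 is 0-indexed offset 14.
U+00E9 → 2-byte form C3 A9 at offsets 0–1.
U+F0670 → 4-byte form F3 B0 99 B0 at offsets 2–5.
U+252B → 3-byte form E2 94 AB at offsets 6–8.
U+012D → 2-byte form C4 AD at offsets 9–10.
U+716F8 → 4-byte form F1 B1 9B B8 at offsets 11–14.
Offset 14 falls in char 5's range; it's byte 4 of F1 B1 9B B8 = 0xB8.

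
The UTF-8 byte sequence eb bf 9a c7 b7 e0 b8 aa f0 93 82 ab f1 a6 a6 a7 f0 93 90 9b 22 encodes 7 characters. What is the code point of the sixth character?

U+1341B

Offset 0: leading byte 0xEB = 11101011 → 3-byte char #1 = EB BF 9A.
Offset 3: leading byte 0xC7 = 11000111 → 2-byte char #2 = C7 B7.
Offset 5: leading byte 0xE0 = 11100000 → 3-byte char #3 = E0 B8 AA.
Offset 8: leading byte 0xF0 = 11110000 → 4-byte char #4 = F0 93 82 AB.
Offset 12: leading byte 0xF1 = 11110001 → 4-byte char #5 = F1 A6 A6 A7.
Offset 16: leading byte 0xF0 = 11110000 → 4-byte char #6 = F0 93 90 9B.
Leading byte 0xF0 = 11110000 matches 11110xxx → 4-byte sequence.
Byte 1: 0xF0 = 11110000, payload 000 (3 bits).
Byte 2: 0x93 = 10010011 (10xxxxxx ✓), payload 010011.
Byte 3: 0x90 = 10010000 (10xxxxxx ✓), payload 010000.
Byte 4: 0x9B = 10011011 (10xxxxxx ✓), payload 011011.
Concatenate: 000010011010000011011 = 0x1341B (21 bits → U+1341B).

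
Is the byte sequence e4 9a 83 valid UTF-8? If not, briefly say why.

Leading byte 0xE4 = 11100100 → 3-byte form.
Continuation bytes 0x9A=10011010, 0x83=10000011 all match 10xxxxxx.
Decoded value 0x4683 is ≥ 0x800 (shortest form) and not a surrogate.

valid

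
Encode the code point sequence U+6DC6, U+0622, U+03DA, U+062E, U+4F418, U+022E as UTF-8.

E6 B7 86 D8 A2 CF 9A D8 AE F1 8F 90 98 C8 AE

U+6DC6: 3-byte form → E6 B7 86.
U+0622: 2-byte form → D8 A2.
U+03DA: 2-byte form → CF 9A.
U+062E: 2-byte form → D8 AE.
U+4F418: 4-byte form → F1 8F 90 98.
U+022E: 2-byte form → C8 AE.
Concatenated (15 bytes): E6 B7 86 D8 A2 CF 9A D8 AE F1 8F 90 98 C8 AE.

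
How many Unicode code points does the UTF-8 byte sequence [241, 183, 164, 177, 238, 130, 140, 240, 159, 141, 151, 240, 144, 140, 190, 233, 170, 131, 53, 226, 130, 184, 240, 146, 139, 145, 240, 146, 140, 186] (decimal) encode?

9

Byte at offset 0: 0xF1 = 11110001 → 4-byte char (#1). Advance 4.
Byte at offset 4: 0xEE = 11101110 → 3-byte char (#2). Advance 3.
Byte at offset 7: 0xF0 = 11110000 → 4-byte char (#3). Advance 4.
Byte at offset 11: 0xF0 = 11110000 → 4-byte char (#4). Advance 4.
Byte at offset 15: 0xE9 = 11101001 → 3-byte char (#5). Advance 3.
Byte at offset 18: 0x35 = 00110101 → 1-byte char (#6). Advance 1.
Byte at offset 19: 0xE2 = 11100010 → 3-byte char (#7). Advance 3.
Byte at offset 22: 0xF0 = 11110000 → 4-byte char (#8). Advance 4.
Byte at offset 26: 0xF0 = 11110000 → 4-byte char (#9). Advance 4.
Reached end at offset 30 after 9 code points.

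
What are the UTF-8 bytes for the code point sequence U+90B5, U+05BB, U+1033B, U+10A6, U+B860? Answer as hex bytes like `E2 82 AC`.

E9 82 B5 D6 BB F0 90 8C BB E1 82 A6 EB A1 A0

U+90B5: 3-byte form → E9 82 B5.
U+05BB: 2-byte form → D6 BB.
U+1033B: 4-byte form → F0 90 8C BB.
U+10A6: 3-byte form → E1 82 A6.
U+B860: 3-byte form → EB A1 A0.
Concatenated (15 bytes): E9 82 B5 D6 BB F0 90 8C BB E1 82 A6 EB A1 A0.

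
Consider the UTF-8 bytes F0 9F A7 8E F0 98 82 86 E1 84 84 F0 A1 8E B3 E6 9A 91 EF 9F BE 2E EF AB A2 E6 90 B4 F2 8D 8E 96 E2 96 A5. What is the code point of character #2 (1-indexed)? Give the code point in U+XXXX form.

U+18086

Offset 0: leading byte 0xF0 = 11110000 → 4-byte char #1 = F0 9F A7 8E.
Offset 4: leading byte 0xF0 = 11110000 → 4-byte char #2 = F0 98 82 86.
Leading byte 0xF0 = 11110000 matches 11110xxx → 4-byte sequence.
Byte 1: 0xF0 = 11110000, payload 000 (3 bits).
Byte 2: 0x98 = 10011000 (10xxxxxx ✓), payload 011000.
Byte 3: 0x82 = 10000010 (10xxxxxx ✓), payload 000010.
Byte 4: 0x86 = 10000110 (10xxxxxx ✓), payload 000110.
Concatenate: 000011000000010000110 = 0x18086 (21 bits → U+18086).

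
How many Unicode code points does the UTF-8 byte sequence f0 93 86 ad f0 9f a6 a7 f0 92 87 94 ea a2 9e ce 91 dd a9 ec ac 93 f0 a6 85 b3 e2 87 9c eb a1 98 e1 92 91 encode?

Byte at offset 0: 0xF0 = 11110000 → 4-byte char (#1). Advance 4.
Byte at offset 4: 0xF0 = 11110000 → 4-byte char (#2). Advance 4.
Byte at offset 8: 0xF0 = 11110000 → 4-byte char (#3). Advance 4.
Byte at offset 12: 0xEA = 11101010 → 3-byte char (#4). Advance 3.
Byte at offset 15: 0xCE = 11001110 → 2-byte char (#5). Advance 2.
Byte at offset 17: 0xDD = 11011101 → 2-byte char (#6). Advance 2.
Byte at offset 19: 0xEC = 11101100 → 3-byte char (#7). Advance 3.
Byte at offset 22: 0xF0 = 11110000 → 4-byte char (#8). Advance 4.
Byte at offset 26: 0xE2 = 11100010 → 3-byte char (#9). Advance 3.
Byte at offset 29: 0xEB = 11101011 → 3-byte char (#10). Advance 3.
Byte at offset 32: 0xE1 = 11100001 → 3-byte char (#11). Advance 3.
Reached end at offset 35 after 11 code points.

11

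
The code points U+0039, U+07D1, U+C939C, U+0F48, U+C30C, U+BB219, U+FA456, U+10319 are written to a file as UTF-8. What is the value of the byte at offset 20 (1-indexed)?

1-indexed offset 20 is 0-indexed offset 19.
U+0039 → 1-byte form 39 at offsets 0–0.
U+07D1 → 2-byte form DF 91 at offsets 1–2.
U+C939C → 4-byte form F3 89 8E 9C at offsets 3–6.
U+0F48 → 3-byte form E0 BD 88 at offsets 7–9.
U+C30C → 3-byte form EC 8C 8C at offsets 10–12.
U+BB219 → 4-byte form F2 BB 88 99 at offsets 13–16.
U+FA456 → 4-byte form F3 BA 91 96 at offsets 17–20.
Offset 19 falls in char 7's range; it's byte 3 of F3 BA 91 96 = 0x91.

0x91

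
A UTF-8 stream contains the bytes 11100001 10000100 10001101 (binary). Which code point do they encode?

U+110D

Leading byte 0xE1 = 11100001 matches 1110xxxx → 3-byte sequence.
Byte 1: 0xE1 = 11100001, payload 0001 (4 bits).
Byte 2: 0x84 = 10000100 (10xxxxxx ✓), payload 000100.
Byte 3: 0x8D = 10001101 (10xxxxxx ✓), payload 001101.
Concatenate: 0001000100001101 = 0x110D (16 bits → U+110D).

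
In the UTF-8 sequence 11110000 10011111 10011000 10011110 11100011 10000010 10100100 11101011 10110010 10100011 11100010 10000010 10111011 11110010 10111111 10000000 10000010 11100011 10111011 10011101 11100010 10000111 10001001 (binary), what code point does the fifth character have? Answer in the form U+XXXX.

Offset 0: leading byte 0xF0 = 11110000 → 4-byte char #1 = F0 9F 98 9E.
Offset 4: leading byte 0xE3 = 11100011 → 3-byte char #2 = E3 82 A4.
Offset 7: leading byte 0xEB = 11101011 → 3-byte char #3 = EB B2 A3.
Offset 10: leading byte 0xE2 = 11100010 → 3-byte char #4 = E2 82 BB.
Offset 13: leading byte 0xF2 = 11110010 → 4-byte char #5 = F2 BF 80 82.
Leading byte 0xF2 = 11110010 matches 11110xxx → 4-byte sequence.
Byte 1: 0xF2 = 11110010, payload 010 (3 bits).
Byte 2: 0xBF = 10111111 (10xxxxxx ✓), payload 111111.
Byte 3: 0x80 = 10000000 (10xxxxxx ✓), payload 000000.
Byte 4: 0x82 = 10000010 (10xxxxxx ✓), payload 000010.
Concatenate: 010111111000000000010 = 0xBF002 (21 bits → U+BF002).

U+BF002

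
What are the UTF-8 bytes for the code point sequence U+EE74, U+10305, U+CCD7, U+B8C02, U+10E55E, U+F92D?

EE B9 B4 F0 90 8C 85 EC B3 97 F2 B8 B0 82 F4 8E 95 9E EF A4 AD

U+EE74: 3-byte form → EE B9 B4.
U+10305: 4-byte form → F0 90 8C 85.
U+CCD7: 3-byte form → EC B3 97.
U+B8C02: 4-byte form → F2 B8 B0 82.
U+10E55E: 4-byte form → F4 8E 95 9E.
U+F92D: 3-byte form → EF A4 AD.
Concatenated (21 bytes): EE B9 B4 F0 90 8C 85 EC B3 97 F2 B8 B0 82 F4 8E 95 9E EF A4 AD.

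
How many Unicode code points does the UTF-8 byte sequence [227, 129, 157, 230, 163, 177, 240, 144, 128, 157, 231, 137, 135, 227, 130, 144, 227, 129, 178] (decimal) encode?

Byte at offset 0: 0xE3 = 11100011 → 3-byte char (#1). Advance 3.
Byte at offset 3: 0xE6 = 11100110 → 3-byte char (#2). Advance 3.
Byte at offset 6: 0xF0 = 11110000 → 4-byte char (#3). Advance 4.
Byte at offset 10: 0xE7 = 11100111 → 3-byte char (#4). Advance 3.
Byte at offset 13: 0xE3 = 11100011 → 3-byte char (#5). Advance 3.
Byte at offset 16: 0xE3 = 11100011 → 3-byte char (#6). Advance 3.
Reached end at offset 19 after 6 code points.

6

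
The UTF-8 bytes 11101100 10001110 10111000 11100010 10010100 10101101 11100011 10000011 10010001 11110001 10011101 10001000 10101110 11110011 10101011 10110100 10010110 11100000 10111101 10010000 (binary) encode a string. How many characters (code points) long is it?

Byte at offset 0: 0xEC = 11101100 → 3-byte char (#1). Advance 3.
Byte at offset 3: 0xE2 = 11100010 → 3-byte char (#2). Advance 3.
Byte at offset 6: 0xE3 = 11100011 → 3-byte char (#3). Advance 3.
Byte at offset 9: 0xF1 = 11110001 → 4-byte char (#4). Advance 4.
Byte at offset 13: 0xF3 = 11110011 → 4-byte char (#5). Advance 4.
Byte at offset 17: 0xE0 = 11100000 → 3-byte char (#6). Advance 3.
Reached end at offset 20 after 6 code points.

6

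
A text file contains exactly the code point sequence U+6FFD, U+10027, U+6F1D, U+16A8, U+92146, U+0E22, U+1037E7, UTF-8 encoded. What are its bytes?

U+6FFD: 3-byte form → E6 BF BD.
U+10027: 4-byte form → F0 90 80 A7.
U+6F1D: 3-byte form → E6 BC 9D.
U+16A8: 3-byte form → E1 9A A8.
U+92146: 4-byte form → F2 92 85 86.
U+0E22: 3-byte form → E0 B8 A2.
U+1037E7: 4-byte form → F4 83 9F A7.
Concatenated (24 bytes): E6 BF BD F0 90 80 A7 E6 BC 9D E1 9A A8 F2 92 85 86 E0 B8 A2 F4 83 9F A7.

E6 BF BD F0 90 80 A7 E6 BC 9D E1 9A A8 F2 92 85 86 E0 B8 A2 F4 83 9F A7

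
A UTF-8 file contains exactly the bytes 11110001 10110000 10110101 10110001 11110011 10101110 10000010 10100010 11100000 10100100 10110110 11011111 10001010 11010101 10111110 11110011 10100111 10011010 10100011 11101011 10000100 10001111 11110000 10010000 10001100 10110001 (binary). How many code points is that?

8

Byte at offset 0: 0xF1 = 11110001 → 4-byte char (#1). Advance 4.
Byte at offset 4: 0xF3 = 11110011 → 4-byte char (#2). Advance 4.
Byte at offset 8: 0xE0 = 11100000 → 3-byte char (#3). Advance 3.
Byte at offset 11: 0xDF = 11011111 → 2-byte char (#4). Advance 2.
Byte at offset 13: 0xD5 = 11010101 → 2-byte char (#5). Advance 2.
Byte at offset 15: 0xF3 = 11110011 → 4-byte char (#6). Advance 4.
Byte at offset 19: 0xEB = 11101011 → 3-byte char (#7). Advance 3.
Byte at offset 22: 0xF0 = 11110000 → 4-byte char (#8). Advance 4.
Reached end at offset 26 after 8 code points.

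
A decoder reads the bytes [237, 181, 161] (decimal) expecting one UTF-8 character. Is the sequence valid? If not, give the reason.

Structurally a 3-byte sequence; payload = 0xDD61.
But 0xDD61 is in U+D800–U+DFFF, the surrogate range. Surrogates are not Unicode scalar values and are forbidden in UTF-8.

invalid (encodes a surrogate (U+D800–U+DFFF))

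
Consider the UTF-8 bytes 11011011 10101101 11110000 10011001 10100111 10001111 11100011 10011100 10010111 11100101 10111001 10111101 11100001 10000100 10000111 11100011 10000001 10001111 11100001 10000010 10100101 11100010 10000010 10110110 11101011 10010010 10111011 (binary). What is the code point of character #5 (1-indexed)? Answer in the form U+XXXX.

Offset 0: leading byte 0xDB = 11011011 → 2-byte char #1 = DB AD.
Offset 2: leading byte 0xF0 = 11110000 → 4-byte char #2 = F0 99 A7 8F.
Offset 6: leading byte 0xE3 = 11100011 → 3-byte char #3 = E3 9C 97.
Offset 9: leading byte 0xE5 = 11100101 → 3-byte char #4 = E5 B9 BD.
Offset 12: leading byte 0xE1 = 11100001 → 3-byte char #5 = E1 84 87.
Leading byte 0xE1 = 11100001 matches 1110xxxx → 3-byte sequence.
Byte 1: 0xE1 = 11100001, payload 0001 (4 bits).
Byte 2: 0x84 = 10000100 (10xxxxxx ✓), payload 000100.
Byte 3: 0x87 = 10000111 (10xxxxxx ✓), payload 000111.
Concatenate: 0001000100000111 = 0x1107 (16 bits → U+1107).

U+1107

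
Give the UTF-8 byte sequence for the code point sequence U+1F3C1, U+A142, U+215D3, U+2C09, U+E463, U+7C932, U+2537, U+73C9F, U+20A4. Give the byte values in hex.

F0 9F 8F 81 EA 85 82 F0 A1 97 93 E2 B0 89 EE 91 A3 F1 BC A4 B2 E2 94 B7 F1 B3 B2 9F E2 82 A4

U+1F3C1: 4-byte form → F0 9F 8F 81.
U+A142: 3-byte form → EA 85 82.
U+215D3: 4-byte form → F0 A1 97 93.
U+2C09: 3-byte form → E2 B0 89.
U+E463: 3-byte form → EE 91 A3.
U+7C932: 4-byte form → F1 BC A4 B2.
U+2537: 3-byte form → E2 94 B7.
U+73C9F: 4-byte form → F1 B3 B2 9F.
U+20A4: 3-byte form → E2 82 A4.
Concatenated (31 bytes): F0 9F 8F 81 EA 85 82 F0 A1 97 93 E2 B0 89 EE 91 A3 F1 BC A4 B2 E2 94 B7 F1 B3 B2 9F E2 82 A4.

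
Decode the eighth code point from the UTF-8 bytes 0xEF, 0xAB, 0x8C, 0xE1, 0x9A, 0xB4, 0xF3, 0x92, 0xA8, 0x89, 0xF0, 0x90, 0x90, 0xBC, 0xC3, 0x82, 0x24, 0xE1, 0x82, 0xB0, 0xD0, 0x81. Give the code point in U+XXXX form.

Offset 0: leading byte 0xEF = 11101111 → 3-byte char #1 = EF AB 8C.
Offset 3: leading byte 0xE1 = 11100001 → 3-byte char #2 = E1 9A B4.
Offset 6: leading byte 0xF3 = 11110011 → 4-byte char #3 = F3 92 A8 89.
Offset 10: leading byte 0xF0 = 11110000 → 4-byte char #4 = F0 90 90 BC.
Offset 14: leading byte 0xC3 = 11000011 → 2-byte char #5 = C3 82.
Offset 16: leading byte 0x24 = 00100100 → 1-byte char #6 = 24.
Offset 17: leading byte 0xE1 = 11100001 → 3-byte char #7 = E1 82 B0.
Offset 20: leading byte 0xD0 = 11010000 → 2-byte char #8 = D0 81.
Leading byte 0xD0 = 11010000 matches 110xxxxx → 2-byte sequence.
Byte 1: 0xD0 = 11010000, payload 10000 (5 bits).
Byte 2: 0x81 = 10000001 (10xxxxxx ✓), payload 000001.
Concatenate: 10000000001 = 0x401 (11 bits → U+0401).

U+0401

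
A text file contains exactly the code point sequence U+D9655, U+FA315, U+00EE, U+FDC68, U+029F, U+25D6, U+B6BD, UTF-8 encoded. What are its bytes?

U+D9655: 4-byte form → F3 99 99 95.
U+FA315: 4-byte form → F3 BA 8C 95.
U+00EE: 2-byte form → C3 AE.
U+FDC68: 4-byte form → F3 BD B1 A8.
U+029F: 2-byte form → CA 9F.
U+25D6: 3-byte form → E2 97 96.
U+B6BD: 3-byte form → EB 9A BD.
Concatenated (22 bytes): F3 99 99 95 F3 BA 8C 95 C3 AE F3 BD B1 A8 CA 9F E2 97 96 EB 9A BD.

F3 99 99 95 F3 BA 8C 95 C3 AE F3 BD B1 A8 CA 9F E2 97 96 EB 9A BD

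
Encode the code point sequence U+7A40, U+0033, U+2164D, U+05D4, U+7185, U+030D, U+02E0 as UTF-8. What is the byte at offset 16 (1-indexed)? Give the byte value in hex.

1-indexed offset 16 is 0-indexed offset 15.
U+7A40 → 3-byte form E7 A9 80 at offsets 0–2.
U+0033 → 1-byte form 33 at offsets 3–3.
U+2164D → 4-byte form F0 A1 99 8D at offsets 4–7.
U+05D4 → 2-byte form D7 94 at offsets 8–9.
U+7185 → 3-byte form E7 86 85 at offsets 10–12.
U+030D → 2-byte form CC 8D at offsets 13–14.
U+02E0 → 2-byte form CB A0 at offsets 15–16.
Offset 15 falls in char 7's range; it's byte 1 of CB A0 = 0xCB.

0xCB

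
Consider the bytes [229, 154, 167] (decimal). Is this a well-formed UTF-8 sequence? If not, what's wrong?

valid

Leading byte 0xE5 = 11100101 → 3-byte form.
Continuation bytes 0x9A=10011010, 0xA7=10100111 all match 10xxxxxx.
Decoded value 0x56A7 is ≥ 0x800 (shortest form) and not a surrogate.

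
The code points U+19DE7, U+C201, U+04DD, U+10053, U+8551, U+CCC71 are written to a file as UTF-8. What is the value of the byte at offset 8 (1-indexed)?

1-indexed offset 8 is 0-indexed offset 7.
U+19DE7 → 4-byte form F0 99 B7 A7 at offsets 0–3.
U+C201 → 3-byte form EC 88 81 at offsets 4–6.
U+04DD → 2-byte form D3 9D at offsets 7–8.
Offset 7 falls in char 3's range; it's byte 1 of D3 9D = 0xD3.

0xD3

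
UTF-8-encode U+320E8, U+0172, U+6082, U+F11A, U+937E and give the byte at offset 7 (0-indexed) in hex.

0x82

U+320E8 → 4-byte form F0 B2 83 A8 at offsets 0–3.
U+0172 → 2-byte form C5 B2 at offsets 4–5.
U+6082 → 3-byte form E6 82 82 at offsets 6–8.
Offset 7 falls in char 3's range; it's byte 2 of E6 82 82 = 0x82.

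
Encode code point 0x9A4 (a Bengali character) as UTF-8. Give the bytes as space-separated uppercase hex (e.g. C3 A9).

U+09A4 = 0x9A4 = 2468 decimal. In range U+0800–U+FFFF → 3-byte form: 1110xxxx 10xxxxxx 10xxxxxx.
Binary (16 bits): 0000100110100100.
Split 4+6+6: 0000 | 100110 | 100100.
Byte 1: 11100000 = 0xE0.
Byte 2: 10100110 = 0xA6.
Byte 3: 10100100 = 0xA4.

E0 A6 A4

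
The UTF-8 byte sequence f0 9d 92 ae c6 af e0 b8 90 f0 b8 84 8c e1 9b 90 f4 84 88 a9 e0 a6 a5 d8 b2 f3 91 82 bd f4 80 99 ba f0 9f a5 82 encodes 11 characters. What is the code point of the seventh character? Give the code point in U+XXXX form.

U+09A5

Offset 0: leading byte 0xF0 = 11110000 → 4-byte char #1 = F0 9D 92 AE.
Offset 4: leading byte 0xC6 = 11000110 → 2-byte char #2 = C6 AF.
Offset 6: leading byte 0xE0 = 11100000 → 3-byte char #3 = E0 B8 90.
Offset 9: leading byte 0xF0 = 11110000 → 4-byte char #4 = F0 B8 84 8C.
Offset 13: leading byte 0xE1 = 11100001 → 3-byte char #5 = E1 9B 90.
Offset 16: leading byte 0xF4 = 11110100 → 4-byte char #6 = F4 84 88 A9.
Offset 20: leading byte 0xE0 = 11100000 → 3-byte char #7 = E0 A6 A5.
Leading byte 0xE0 = 11100000 matches 1110xxxx → 3-byte sequence.
Byte 1: 0xE0 = 11100000, payload 0000 (4 bits).
Byte 2: 0xA6 = 10100110 (10xxxxxx ✓), payload 100110.
Byte 3: 0xA5 = 10100101 (10xxxxxx ✓), payload 100101.
Concatenate: 0000100110100101 = 0x9A5 (16 bits → U+09A5).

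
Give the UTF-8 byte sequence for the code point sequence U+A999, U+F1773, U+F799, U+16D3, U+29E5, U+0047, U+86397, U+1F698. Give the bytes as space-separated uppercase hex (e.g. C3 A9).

EA A6 99 F3 B1 9D B3 EF 9E 99 E1 9B 93 E2 A7 A5 47 F2 86 8E 97 F0 9F 9A 98

U+A999: 3-byte form → EA A6 99.
U+F1773: 4-byte form → F3 B1 9D B3.
U+F799: 3-byte form → EF 9E 99.
U+16D3: 3-byte form → E1 9B 93.
U+29E5: 3-byte form → E2 A7 A5.
U+0047: 1-byte form → 47.
U+86397: 4-byte form → F2 86 8E 97.
U+1F698: 4-byte form → F0 9F 9A 98.
Concatenated (25 bytes): EA A6 99 F3 B1 9D B3 EF 9E 99 E1 9B 93 E2 A7 A5 47 F2 86 8E 97 F0 9F 9A 98.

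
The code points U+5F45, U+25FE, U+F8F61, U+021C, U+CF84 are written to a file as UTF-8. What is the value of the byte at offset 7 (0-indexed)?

0xB8

U+5F45 → 3-byte form E5 BD 85 at offsets 0–2.
U+25FE → 3-byte form E2 97 BE at offsets 3–5.
U+F8F61 → 4-byte form F3 B8 BD A1 at offsets 6–9.
Offset 7 falls in char 3's range; it's byte 2 of F3 B8 BD A1 = 0xB8.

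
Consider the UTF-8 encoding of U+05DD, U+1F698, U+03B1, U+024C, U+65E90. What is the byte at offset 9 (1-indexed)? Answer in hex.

1-indexed offset 9 is 0-indexed offset 8.
U+05DD → 2-byte form D7 9D at offsets 0–1.
U+1F698 → 4-byte form F0 9F 9A 98 at offsets 2–5.
U+03B1 → 2-byte form CE B1 at offsets 6–7.
U+024C → 2-byte form C9 8C at offsets 8–9.
Offset 8 falls in char 4's range; it's byte 1 of C9 8C = 0xC9.

0xC9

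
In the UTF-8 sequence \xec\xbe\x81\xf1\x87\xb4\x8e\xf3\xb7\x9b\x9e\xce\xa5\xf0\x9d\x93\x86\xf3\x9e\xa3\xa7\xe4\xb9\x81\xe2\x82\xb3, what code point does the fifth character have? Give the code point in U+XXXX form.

U+1D4C6

Offset 0: leading byte 0xEC = 11101100 → 3-byte char #1 = EC BE 81.
Offset 3: leading byte 0xF1 = 11110001 → 4-byte char #2 = F1 87 B4 8E.
Offset 7: leading byte 0xF3 = 11110011 → 4-byte char #3 = F3 B7 9B 9E.
Offset 11: leading byte 0xCE = 11001110 → 2-byte char #4 = CE A5.
Offset 13: leading byte 0xF0 = 11110000 → 4-byte char #5 = F0 9D 93 86.
Leading byte 0xF0 = 11110000 matches 11110xxx → 4-byte sequence.
Byte 1: 0xF0 = 11110000, payload 000 (3 bits).
Byte 2: 0x9D = 10011101 (10xxxxxx ✓), payload 011101.
Byte 3: 0x93 = 10010011 (10xxxxxx ✓), payload 010011.
Byte 4: 0x86 = 10000110 (10xxxxxx ✓), payload 000110.
Concatenate: 000011101010011000110 = 0x1D4C6 (21 bits → U+1D4C6).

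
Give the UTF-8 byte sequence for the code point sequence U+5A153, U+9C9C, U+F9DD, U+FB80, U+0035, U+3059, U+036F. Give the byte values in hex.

F1 9A 85 93 E9 B2 9C EF A7 9D EF AE 80 35 E3 81 99 CD AF

U+5A153: 4-byte form → F1 9A 85 93.
U+9C9C: 3-byte form → E9 B2 9C.
U+F9DD: 3-byte form → EF A7 9D.
U+FB80: 3-byte form → EF AE 80.
U+0035: 1-byte form → 35.
U+3059: 3-byte form → E3 81 99.
U+036F: 2-byte form → CD AF.
Concatenated (19 bytes): F1 9A 85 93 E9 B2 9C EF A7 9D EF AE 80 35 E3 81 99 CD AF.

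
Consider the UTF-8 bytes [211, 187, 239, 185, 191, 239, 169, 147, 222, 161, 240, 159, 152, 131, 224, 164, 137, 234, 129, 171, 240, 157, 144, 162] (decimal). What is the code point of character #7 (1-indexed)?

U+A06B

Offset 0: leading byte 0xD3 = 11010011 → 2-byte char #1 = D3 BB.
Offset 2: leading byte 0xEF = 11101111 → 3-byte char #2 = EF B9 BF.
Offset 5: leading byte 0xEF = 11101111 → 3-byte char #3 = EF A9 93.
Offset 8: leading byte 0xDE = 11011110 → 2-byte char #4 = DE A1.
Offset 10: leading byte 0xF0 = 11110000 → 4-byte char #5 = F0 9F 98 83.
Offset 14: leading byte 0xE0 = 11100000 → 3-byte char #6 = E0 A4 89.
Offset 17: leading byte 0xEA = 11101010 → 3-byte char #7 = EA 81 AB.
Leading byte 0xEA = 11101010 matches 1110xxxx → 3-byte sequence.
Byte 1: 0xEA = 11101010, payload 1010 (4 bits).
Byte 2: 0x81 = 10000001 (10xxxxxx ✓), payload 000001.
Byte 3: 0xAB = 10101011 (10xxxxxx ✓), payload 101011.
Concatenate: 1010000001101011 = 0xA06B (16 bits → U+A06B).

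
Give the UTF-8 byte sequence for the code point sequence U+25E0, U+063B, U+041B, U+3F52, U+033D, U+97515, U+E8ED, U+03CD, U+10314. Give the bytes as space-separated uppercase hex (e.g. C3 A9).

E2 97 A0 D8 BB D0 9B E3 BD 92 CC BD F2 97 94 95 EE A3 AD CF 8D F0 90 8C 94

U+25E0: 3-byte form → E2 97 A0.
U+063B: 2-byte form → D8 BB.
U+041B: 2-byte form → D0 9B.
U+3F52: 3-byte form → E3 BD 92.
U+033D: 2-byte form → CC BD.
U+97515: 4-byte form → F2 97 94 95.
U+E8ED: 3-byte form → EE A3 AD.
U+03CD: 2-byte form → CF 8D.
U+10314: 4-byte form → F0 90 8C 94.
Concatenated (25 bytes): E2 97 A0 D8 BB D0 9B E3 BD 92 CC BD F2 97 94 95 EE A3 AD CF 8D F0 90 8C 94.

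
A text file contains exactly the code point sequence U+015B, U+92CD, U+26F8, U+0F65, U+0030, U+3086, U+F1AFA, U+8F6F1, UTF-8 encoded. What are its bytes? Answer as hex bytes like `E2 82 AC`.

C5 9B E9 8B 8D E2 9B B8 E0 BD A5 30 E3 82 86 F3 B1 AB BA F2 8F 9B B1

U+015B: 2-byte form → C5 9B.
U+92CD: 3-byte form → E9 8B 8D.
U+26F8: 3-byte form → E2 9B B8.
U+0F65: 3-byte form → E0 BD A5.
U+0030: 1-byte form → 30.
U+3086: 3-byte form → E3 82 86.
U+F1AFA: 4-byte form → F3 B1 AB BA.
U+8F6F1: 4-byte form → F2 8F 9B B1.
Concatenated (23 bytes): C5 9B E9 8B 8D E2 9B B8 E0 BD A5 30 E3 82 86 F3 B1 AB BA F2 8F 9B B1.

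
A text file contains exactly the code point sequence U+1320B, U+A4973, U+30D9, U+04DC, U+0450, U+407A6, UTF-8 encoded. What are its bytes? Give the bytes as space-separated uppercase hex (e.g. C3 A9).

U+1320B: 4-byte form → F0 93 88 8B.
U+A4973: 4-byte form → F2 A4 A5 B3.
U+30D9: 3-byte form → E3 83 99.
U+04DC: 2-byte form → D3 9C.
U+0450: 2-byte form → D1 90.
U+407A6: 4-byte form → F1 80 9E A6.
Concatenated (19 bytes): F0 93 88 8B F2 A4 A5 B3 E3 83 99 D3 9C D1 90 F1 80 9E A6.

F0 93 88 8B F2 A4 A5 B3 E3 83 99 D3 9C D1 90 F1 80 9E A6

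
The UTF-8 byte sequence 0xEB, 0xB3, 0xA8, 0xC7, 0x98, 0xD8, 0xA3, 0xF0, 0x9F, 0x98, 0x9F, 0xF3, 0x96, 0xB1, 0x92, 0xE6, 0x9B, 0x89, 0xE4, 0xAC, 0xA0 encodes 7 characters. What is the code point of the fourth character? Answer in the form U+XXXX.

U+1F61F

Offset 0: leading byte 0xEB = 11101011 → 3-byte char #1 = EB B3 A8.
Offset 3: leading byte 0xC7 = 11000111 → 2-byte char #2 = C7 98.
Offset 5: leading byte 0xD8 = 11011000 → 2-byte char #3 = D8 A3.
Offset 7: leading byte 0xF0 = 11110000 → 4-byte char #4 = F0 9F 98 9F.
Leading byte 0xF0 = 11110000 matches 11110xxx → 4-byte sequence.
Byte 1: 0xF0 = 11110000, payload 000 (3 bits).
Byte 2: 0x9F = 10011111 (10xxxxxx ✓), payload 011111.
Byte 3: 0x98 = 10011000 (10xxxxxx ✓), payload 011000.
Byte 4: 0x9F = 10011111 (10xxxxxx ✓), payload 011111.
Concatenate: 000011111011000011111 = 0x1F61F (21 bits → U+1F61F).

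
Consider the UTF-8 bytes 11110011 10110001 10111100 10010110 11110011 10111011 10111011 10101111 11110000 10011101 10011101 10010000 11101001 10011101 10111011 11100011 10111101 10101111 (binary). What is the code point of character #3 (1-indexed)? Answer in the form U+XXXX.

Offset 0: leading byte 0xF3 = 11110011 → 4-byte char #1 = F3 B1 BC 96.
Offset 4: leading byte 0xF3 = 11110011 → 4-byte char #2 = F3 BB BB AF.
Offset 8: leading byte 0xF0 = 11110000 → 4-byte char #3 = F0 9D 9D 90.
Leading byte 0xF0 = 11110000 matches 11110xxx → 4-byte sequence.
Byte 1: 0xF0 = 11110000, payload 000 (3 bits).
Byte 2: 0x9D = 10011101 (10xxxxxx ✓), payload 011101.
Byte 3: 0x9D = 10011101 (10xxxxxx ✓), payload 011101.
Byte 4: 0x90 = 10010000 (10xxxxxx ✓), payload 010000.
Concatenate: 000011101011101010000 = 0x1D750 (21 bits → U+1D750).

U+1D750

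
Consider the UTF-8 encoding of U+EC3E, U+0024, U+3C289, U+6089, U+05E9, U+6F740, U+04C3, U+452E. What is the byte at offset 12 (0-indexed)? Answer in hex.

U+EC3E → 3-byte form EE B0 BE at offsets 0–2.
U+0024 → 1-byte form 24 at offsets 3–3.
U+3C289 → 4-byte form F0 BC 8A 89 at offsets 4–7.
U+6089 → 3-byte form E6 82 89 at offsets 8–10.
U+05E9 → 2-byte form D7 A9 at offsets 11–12.
Offset 12 falls in char 5's range; it's byte 2 of D7 A9 = 0xA9.

0xA9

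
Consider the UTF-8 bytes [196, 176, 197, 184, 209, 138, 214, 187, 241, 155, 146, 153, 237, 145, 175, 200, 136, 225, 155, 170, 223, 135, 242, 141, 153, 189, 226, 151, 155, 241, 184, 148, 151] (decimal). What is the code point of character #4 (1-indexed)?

Offset 0: leading byte 0xC4 = 11000100 → 2-byte char #1 = C4 B0.
Offset 2: leading byte 0xC5 = 11000101 → 2-byte char #2 = C5 B8.
Offset 4: leading byte 0xD1 = 11010001 → 2-byte char #3 = D1 8A.
Offset 6: leading byte 0xD6 = 11010110 → 2-byte char #4 = D6 BB.
Leading byte 0xD6 = 11010110 matches 110xxxxx → 2-byte sequence.
Byte 1: 0xD6 = 11010110, payload 10110 (5 bits).
Byte 2: 0xBB = 10111011 (10xxxxxx ✓), payload 111011.
Concatenate: 10110111011 = 0x5BB (11 bits → U+05BB).

U+05BB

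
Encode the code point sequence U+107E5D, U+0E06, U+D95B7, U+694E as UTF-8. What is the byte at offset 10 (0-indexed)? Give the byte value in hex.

U+107E5D → 4-byte form F4 87 B9 9D at offsets 0–3.
U+0E06 → 3-byte form E0 B8 86 at offsets 4–6.
U+D95B7 → 4-byte form F3 99 96 B7 at offsets 7–10.
Offset 10 falls in char 3's range; it's byte 4 of F3 99 96 B7 = 0xB7.

0xB7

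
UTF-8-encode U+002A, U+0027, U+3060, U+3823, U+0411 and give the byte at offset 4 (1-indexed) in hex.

0x81

1-indexed offset 4 is 0-indexed offset 3.
U+002A → 1-byte form 2A at offsets 0–0.
U+0027 → 1-byte form 27 at offsets 1–1.
U+3060 → 3-byte form E3 81 A0 at offsets 2–4.
Offset 3 falls in char 3's range; it's byte 2 of E3 81 A0 = 0x81.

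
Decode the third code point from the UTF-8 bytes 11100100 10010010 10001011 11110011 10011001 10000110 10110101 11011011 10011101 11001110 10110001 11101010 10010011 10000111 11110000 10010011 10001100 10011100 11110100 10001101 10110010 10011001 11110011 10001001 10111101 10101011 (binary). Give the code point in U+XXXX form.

Offset 0: leading byte 0xE4 = 11100100 → 3-byte char #1 = E4 92 8B.
Offset 3: leading byte 0xF3 = 11110011 → 4-byte char #2 = F3 99 86 B5.
Offset 7: leading byte 0xDB = 11011011 → 2-byte char #3 = DB 9D.
Leading byte 0xDB = 11011011 matches 110xxxxx → 2-byte sequence.
Byte 1: 0xDB = 11011011, payload 11011 (5 bits).
Byte 2: 0x9D = 10011101 (10xxxxxx ✓), payload 011101.
Concatenate: 11011011101 = 0x6DD (11 bits → U+06DD).

U+06DD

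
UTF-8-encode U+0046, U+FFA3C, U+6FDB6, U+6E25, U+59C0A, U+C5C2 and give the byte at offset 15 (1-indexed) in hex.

0xB0

1-indexed offset 15 is 0-indexed offset 14.
U+0046 → 1-byte form 46 at offsets 0–0.
U+FFA3C → 4-byte form F3 BF A8 BC at offsets 1–4.
U+6FDB6 → 4-byte form F1 AF B6 B6 at offsets 5–8.
U+6E25 → 3-byte form E6 B8 A5 at offsets 9–11.
U+59C0A → 4-byte form F1 99 B0 8A at offsets 12–15.
Offset 14 falls in char 5's range; it's byte 3 of F1 99 B0 8A = 0xB0.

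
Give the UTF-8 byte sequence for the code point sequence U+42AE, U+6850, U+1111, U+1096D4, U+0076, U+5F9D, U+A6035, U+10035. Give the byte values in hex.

E4 8A AE E6 A1 90 E1 84 91 F4 89 9B 94 76 E5 BE 9D F2 A6 80 B5 F0 90 80 B5

U+42AE: 3-byte form → E4 8A AE.
U+6850: 3-byte form → E6 A1 90.
U+1111: 3-byte form → E1 84 91.
U+1096D4: 4-byte form → F4 89 9B 94.
U+0076: 1-byte form → 76.
U+5F9D: 3-byte form → E5 BE 9D.
U+A6035: 4-byte form → F2 A6 80 B5.
U+10035: 4-byte form → F0 90 80 B5.
Concatenated (25 bytes): E4 8A AE E6 A1 90 E1 84 91 F4 89 9B 94 76 E5 BE 9D F2 A6 80 B5 F0 90 80 B5.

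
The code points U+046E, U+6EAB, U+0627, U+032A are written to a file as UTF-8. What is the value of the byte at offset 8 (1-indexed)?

1-indexed offset 8 is 0-indexed offset 7.
U+046E → 2-byte form D1 AE at offsets 0–1.
U+6EAB → 3-byte form E6 BA AB at offsets 2–4.
U+0627 → 2-byte form D8 A7 at offsets 5–6.
U+032A → 2-byte form CC AA at offsets 7–8.
Offset 7 falls in char 4's range; it's byte 1 of CC AA = 0xCC.

0xCC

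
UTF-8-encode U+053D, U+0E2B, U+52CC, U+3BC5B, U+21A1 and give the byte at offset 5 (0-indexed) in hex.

U+053D → 2-byte form D4 BD at offsets 0–1.
U+0E2B → 3-byte form E0 B8 AB at offsets 2–4.
U+52CC → 3-byte form E5 8B 8C at offsets 5–7.
Offset 5 falls in char 3's range; it's byte 1 of E5 8B 8C = 0xE5.

0xE5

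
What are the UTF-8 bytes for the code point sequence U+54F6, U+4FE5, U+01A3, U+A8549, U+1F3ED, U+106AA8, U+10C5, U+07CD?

U+54F6: 3-byte form → E5 93 B6.
U+4FE5: 3-byte form → E4 BF A5.
U+01A3: 2-byte form → C6 A3.
U+A8549: 4-byte form → F2 A8 95 89.
U+1F3ED: 4-byte form → F0 9F 8F AD.
U+106AA8: 4-byte form → F4 86 AA A8.
U+10C5: 3-byte form → E1 83 85.
U+07CD: 2-byte form → DF 8D.
Concatenated (25 bytes): E5 93 B6 E4 BF A5 C6 A3 F2 A8 95 89 F0 9F 8F AD F4 86 AA A8 E1 83 85 DF 8D.

E5 93 B6 E4 BF A5 C6 A3 F2 A8 95 89 F0 9F 8F AD F4 86 AA A8 E1 83 85 DF 8D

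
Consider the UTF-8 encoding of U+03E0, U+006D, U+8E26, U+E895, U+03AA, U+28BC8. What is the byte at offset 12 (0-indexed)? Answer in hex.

U+03E0 → 2-byte form CF A0 at offsets 0–1.
U+006D → 1-byte form 6D at offsets 2–2.
U+8E26 → 3-byte form E8 B8 A6 at offsets 3–5.
U+E895 → 3-byte form EE A2 95 at offsets 6–8.
U+03AA → 2-byte form CE AA at offsets 9–10.
U+28BC8 → 4-byte form F0 A8 AF 88 at offsets 11–14.
Offset 12 falls in char 6's range; it's byte 2 of F0 A8 AF 88 = 0xA8.

0xA8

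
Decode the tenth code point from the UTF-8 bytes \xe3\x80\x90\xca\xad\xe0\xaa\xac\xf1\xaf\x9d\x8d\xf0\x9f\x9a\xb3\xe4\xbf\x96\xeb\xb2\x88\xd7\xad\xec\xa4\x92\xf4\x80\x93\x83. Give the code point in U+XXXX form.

U+1004C3

Offset 0: leading byte 0xE3 = 11100011 → 3-byte char #1 = E3 80 90.
Offset 3: leading byte 0xCA = 11001010 → 2-byte char #2 = CA AD.
Offset 5: leading byte 0xE0 = 11100000 → 3-byte char #3 = E0 AA AC.
Offset 8: leading byte 0xF1 = 11110001 → 4-byte char #4 = F1 AF 9D 8D.
Offset 12: leading byte 0xF0 = 11110000 → 4-byte char #5 = F0 9F 9A B3.
Offset 16: leading byte 0xE4 = 11100100 → 3-byte char #6 = E4 BF 96.
Offset 19: leading byte 0xEB = 11101011 → 3-byte char #7 = EB B2 88.
Offset 22: leading byte 0xD7 = 11010111 → 2-byte char #8 = D7 AD.
Offset 24: leading byte 0xEC = 11101100 → 3-byte char #9 = EC A4 92.
Offset 27: leading byte 0xF4 = 11110100 → 4-byte char #10 = F4 80 93 83.
Leading byte 0xF4 = 11110100 matches 11110xxx → 4-byte sequence.
Byte 1: 0xF4 = 11110100, payload 100 (3 bits).
Byte 2: 0x80 = 10000000 (10xxxxxx ✓), payload 000000.
Byte 3: 0x93 = 10010011 (10xxxxxx ✓), payload 010011.
Byte 4: 0x83 = 10000011 (10xxxxxx ✓), payload 000011.
Concatenate: 100000000010011000011 = 0x1004C3 (21 bits → U+1004C3).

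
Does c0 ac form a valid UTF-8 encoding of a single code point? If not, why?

invalid (overlong encoding)

Leading byte 0xC0 = 11000000 → 2-byte form.
Continuation bytes all match 10xxxxxx. Payload decodes to 0x2C.
But 0x2C < 0x80, the minimum for a 2-byte sequence — this is an overlong encoding.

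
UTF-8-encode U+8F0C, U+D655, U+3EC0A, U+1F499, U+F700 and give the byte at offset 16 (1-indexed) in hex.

1-indexed offset 16 is 0-indexed offset 15.
U+8F0C → 3-byte form E8 BC 8C at offsets 0–2.
U+D655 → 3-byte form ED 99 95 at offsets 3–5.
U+3EC0A → 4-byte form F0 BE B0 8A at offsets 6–9.
U+1F499 → 4-byte form F0 9F 92 99 at offsets 10–13.
U+F700 → 3-byte form EF 9C 80 at offsets 14–16.
Offset 15 falls in char 5's range; it's byte 2 of EF 9C 80 = 0x9C.

0x9C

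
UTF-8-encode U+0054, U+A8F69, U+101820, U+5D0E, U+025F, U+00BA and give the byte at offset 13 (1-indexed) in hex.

1-indexed offset 13 is 0-indexed offset 12.
U+0054 → 1-byte form 54 at offsets 0–0.
U+A8F69 → 4-byte form F2 A8 BD A9 at offsets 1–4.
U+101820 → 4-byte form F4 81 A0 A0 at offsets 5–8.
U+5D0E → 3-byte form E5 B4 8E at offsets 9–11.
U+025F → 2-byte form C9 9F at offsets 12–13.
Offset 12 falls in char 5's range; it's byte 1 of C9 9F = 0xC9.

0xC9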